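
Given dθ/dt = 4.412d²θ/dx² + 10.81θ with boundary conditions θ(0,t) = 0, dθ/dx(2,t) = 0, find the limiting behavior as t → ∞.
θ grows unboundedly. Reaction dominates diffusion (r=10.81 > κπ²/(4L²)≈2.72); solution grows exponentially.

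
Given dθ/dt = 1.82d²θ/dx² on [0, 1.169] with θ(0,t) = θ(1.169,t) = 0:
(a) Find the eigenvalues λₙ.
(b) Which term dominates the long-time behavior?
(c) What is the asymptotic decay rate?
Eigenvalues: λₙ = 1.82n²π²/1.169².
First three modes:
  n=1: λ₁ = 1.82π²/1.169² ≈ 13.144
  n=2: λ₂ = 7.28π²/1.169² ≈ 52.578 (4× faster decay)
  n=3: λ₃ = 16.38π²/1.169² ≈ 118.3 (9× faster decay)
As t → ∞, higher modes decay exponentially faster. The n=1 mode dominates: θ ~ c₁ sin(πx/1.169) e^{-λ₁t}.
Decay rate: λ₁ = 1.82π²/1.169² ≈ 13.144.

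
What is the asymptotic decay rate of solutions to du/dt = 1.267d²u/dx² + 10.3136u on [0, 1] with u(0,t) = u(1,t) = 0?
Eigenvalues: λₙ = 1.267n²π²/1² - 10.3136.
First three modes:
  n=1: λ₁ = 1.267π² - 10.3136 ≈ 2.191
  n=2: λ₂ = 5.068π² - 10.3136 ≈ 39.706
  n=3: λ₃ = 11.403π² - 10.3136 ≈ 102.229
Since 1.267π² ≈ 12.505 > 10.3136, all λₙ > 0.
The n=1 mode decays slowest → dominates as t → ∞.
Asymptotic: u ~ c₁ sin(πx/1) e^{-λ₁t} with decay rate λ₁ ≈ 2.191.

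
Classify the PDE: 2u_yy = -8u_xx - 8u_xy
Rewriting in standard form: 8u_xx + 8u_xy + 2u_yy = 0. A = 8, B = 8, C = 2. Discriminant B² - 4AC = 0. Since 0 = 0, parabolic.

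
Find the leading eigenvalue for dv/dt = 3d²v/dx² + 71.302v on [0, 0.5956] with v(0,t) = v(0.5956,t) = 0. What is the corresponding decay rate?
Eigenvalues: λₙ = 3n²π²/0.5956² - 71.302.
First three modes:
  n=1: λ₁ = 3π²/0.5956² - 71.302 ≈ 12.164
  n=2: λ₂ = 12π²/0.5956² - 71.302 ≈ 262.564
  n=3: λ₃ = 27π²/0.5956² - 71.302 ≈ 679.895
Since 3π²/0.5956² ≈ 83.466 > 71.302, all λₙ > 0.
The n=1 mode decays slowest → dominates as t → ∞.
Asymptotic: v ~ c₁ sin(πx/0.5956) e^{-λ₁t} with decay rate λ₁ ≈ 12.164.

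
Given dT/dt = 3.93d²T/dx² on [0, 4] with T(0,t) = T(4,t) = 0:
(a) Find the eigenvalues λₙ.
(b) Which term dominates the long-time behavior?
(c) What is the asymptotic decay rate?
Eigenvalues: λₙ = 3.93n²π²/4².
First three modes:
  n=1: λ₁ = 3.93π²/4² ≈ 2.424
  n=2: λ₂ = 15.72π²/4² ≈ 9.697 (4× faster decay)
  n=3: λ₃ = 35.37π²/4² ≈ 21.818 (9× faster decay)
As t → ∞, higher modes decay exponentially faster. The n=1 mode dominates: T ~ c₁ sin(πx/4) e^{-λ₁t}.
Decay rate: λ₁ = 3.93π²/4² ≈ 2.424.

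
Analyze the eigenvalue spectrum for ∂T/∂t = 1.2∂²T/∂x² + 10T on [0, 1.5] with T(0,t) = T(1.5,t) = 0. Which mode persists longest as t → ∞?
Eigenvalues: λₙ = 1.2n²π²/1.5² - 10.
First three modes:
  n=1: λ₁ = 1.2π²/1.5² - 10 ≈ -4.736
  n=2: λ₂ = 4.8π²/1.5² - 10 ≈ 11.055
  n=3: λ₃ = 10.8π²/1.5² - 10 ≈ 37.374
Since 1.2π²/1.5² ≈ 5.264 < 10, λ₁ < 0.
The n=1 mode grows fastest (−λₙ is largest for n=1) → dominates.
Asymptotic: T ~ c₁ sin(πx/1.5) e^{4.736t} (exponential growth at rate −λ₁ ≈ 4.736).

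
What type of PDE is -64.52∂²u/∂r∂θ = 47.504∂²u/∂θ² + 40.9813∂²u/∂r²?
Rewriting in standard form: -40.9813∂²u/∂r² - 64.52∂²u/∂r∂θ - 47.504∂²u/∂θ² = 0. With A = -40.9813, B = -64.52, C = -47.504, the discriminant is -3624.2723008. This is an elliptic PDE.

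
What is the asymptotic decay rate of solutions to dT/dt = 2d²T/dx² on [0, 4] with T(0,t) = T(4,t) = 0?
Eigenvalues: λₙ = 2n²π²/4².
First three modes:
  n=1: λ₁ = 2π²/4² ≈ 1.234
  n=2: λ₂ = 8π²/4² ≈ 4.935 (4× faster decay)
  n=3: λ₃ = 18π²/4² ≈ 11.103 (9× faster decay)
As t → ∞, higher modes decay exponentially faster. The n=1 mode dominates: T ~ c₁ sin(πx/4) e^{-λ₁t}.
Decay rate: λ₁ = 2π²/4² ≈ 1.234.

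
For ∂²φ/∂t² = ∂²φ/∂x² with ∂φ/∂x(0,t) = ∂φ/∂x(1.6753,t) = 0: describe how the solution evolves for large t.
φ oscillates about a mean that drifts linearly in t (generically unbounded; no decay). There is no damping, so the nonconstant modes persist as standing waves (energy conserved, no decay). But with Neumann conditions at both ends the constant mode has eigenvalue 0: the spatial mean M(t) of φ satisfies M'' = 0, so M(t) = M(0) + M'(0)·t. Unless the initial velocity has zero mean (∫φ_t(x,0)dx = 0), the solution grows linearly in t (unbounded, though not exponentially); if it does have zero mean, the solution stays bounded and simply oscillates.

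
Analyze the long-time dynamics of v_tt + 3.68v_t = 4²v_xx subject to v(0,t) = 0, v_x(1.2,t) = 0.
Long-time behavior: v → 0. Damping (γ=3.68) dissipates energy; oscillations decay exponentially.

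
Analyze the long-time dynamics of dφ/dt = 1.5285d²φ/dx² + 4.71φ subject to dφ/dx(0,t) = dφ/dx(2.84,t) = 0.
Long-time behavior: φ grows unboundedly. With Neumann BCs the constant mode has diffusion eigenvalue 0, so any r > 0 makes it grow like e^(4.71t); solution grows exponentially.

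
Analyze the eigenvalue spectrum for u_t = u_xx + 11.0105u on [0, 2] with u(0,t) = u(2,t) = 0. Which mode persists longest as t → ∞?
Eigenvalues: λₙ = n²π²/2² - 11.0105.
First three modes:
  n=1: λ₁ = π²/2² - 11.0105 ≈ -8.543
  n=2: λ₂ = 4π²/2² - 11.0105 ≈ -1.141
  n=3: λ₃ = 9π²/2² - 11.0105 ≈ 11.196
Since π²/2² ≈ 2.467 < 11.0105, λ₁ < 0.
The n=1 mode grows fastest (−λₙ is largest for n=1) → dominates.
Asymptotic: u ~ c₁ sin(πx/2) e^{8.543t} (exponential growth at rate −λ₁ ≈ 8.543).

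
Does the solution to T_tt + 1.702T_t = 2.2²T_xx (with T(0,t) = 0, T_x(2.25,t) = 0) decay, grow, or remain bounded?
T → 0. Damping (γ=1.702) dissipates energy; oscillations decay exponentially.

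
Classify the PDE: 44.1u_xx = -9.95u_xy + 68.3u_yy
Rewriting in standard form: 44.1u_xx + 9.95u_xy - 68.3u_yy = 0. A = 44.1, B = 9.95, C = -68.3. Discriminant B² - 4AC = 12147.1225. Since 12147.1225 > 0, hyperbolic.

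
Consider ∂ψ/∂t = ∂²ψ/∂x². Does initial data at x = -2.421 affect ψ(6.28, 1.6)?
Yes, for any finite x. The heat equation has infinite propagation speed, so all initial data affects all points at any t > 0.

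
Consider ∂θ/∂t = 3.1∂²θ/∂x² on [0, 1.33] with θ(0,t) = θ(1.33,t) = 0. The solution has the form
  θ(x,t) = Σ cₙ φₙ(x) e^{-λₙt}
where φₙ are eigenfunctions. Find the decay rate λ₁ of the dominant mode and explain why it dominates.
Eigenvalues: λₙ = 3.1n²π²/1.33².
First three modes:
  n=1: λ₁ = 3.1π²/1.33² ≈ 17.296
  n=2: λ₂ = 12.4π²/1.33² ≈ 69.186 (4× faster decay)
  n=3: λ₃ = 27.9π²/1.33² ≈ 155.668 (9× faster decay)
As t → ∞, higher modes decay exponentially faster. The n=1 mode dominates: θ ~ c₁ sin(πx/1.33) e^{-λ₁t}.
Decay rate: λ₁ = 3.1π²/1.33² ≈ 17.296.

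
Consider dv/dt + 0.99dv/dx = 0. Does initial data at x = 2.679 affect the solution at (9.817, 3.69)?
No. Only data at x = 6.1639 affects (9.817, 3.69). Advection has one-way propagation along characteristics.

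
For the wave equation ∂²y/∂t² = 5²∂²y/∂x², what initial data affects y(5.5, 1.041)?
Domain of dependence: [0.295, 10.705]. Signals travel at speed 5, so data within |x - 5.5| ≤ 5·1.041 = 5.205 can reach the point.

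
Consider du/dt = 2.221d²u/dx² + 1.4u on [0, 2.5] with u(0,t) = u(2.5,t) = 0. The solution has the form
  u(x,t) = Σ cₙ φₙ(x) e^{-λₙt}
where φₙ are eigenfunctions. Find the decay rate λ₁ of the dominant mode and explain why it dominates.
Eigenvalues: λₙ = 2.221n²π²/2.5² - 1.4.
First three modes:
  n=1: λ₁ = 2.221π²/2.5² - 1.4 ≈ 2.107
  n=2: λ₂ = 8.884π²/2.5² - 1.4 ≈ 12.629
  n=3: λ₃ = 19.989π²/2.5² - 1.4 ≈ 30.165
Since 2.221π²/2.5² ≈ 3.507 > 1.4, all λₙ > 0.
The n=1 mode decays slowest → dominates as t → ∞.
Asymptotic: u ~ c₁ sin(πx/2.5) e^{-λ₁t} with decay rate λ₁ ≈ 2.107.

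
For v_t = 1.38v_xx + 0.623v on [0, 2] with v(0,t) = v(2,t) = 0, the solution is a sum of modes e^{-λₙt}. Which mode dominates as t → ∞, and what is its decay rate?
Eigenvalues: λₙ = 1.38n²π²/2² - 0.623.
First three modes:
  n=1: λ₁ = 1.38π²/2² - 0.623 ≈ 2.782
  n=2: λ₂ = 5.52π²/2² - 0.623 ≈ 12.997
  n=3: λ₃ = 12.42π²/2² - 0.623 ≈ 30.022
Since 1.38π²/2² ≈ 3.405 > 0.623, all λₙ > 0.
The n=1 mode decays slowest → dominates as t → ∞.
Asymptotic: v ~ c₁ sin(πx/2) e^{-λ₁t} with decay rate λ₁ ≈ 2.782.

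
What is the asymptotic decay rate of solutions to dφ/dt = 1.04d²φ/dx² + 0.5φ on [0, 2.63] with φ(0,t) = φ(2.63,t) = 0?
Eigenvalues: λₙ = 1.04n²π²/2.63² - 0.5.
First three modes:
  n=1: λ₁ = 1.04π²/2.63² - 0.5 ≈ 0.984
  n=2: λ₂ = 4.16π²/2.63² - 0.5 ≈ 5.436
  n=3: λ₃ = 9.36π²/2.63² - 0.5 ≈ 12.856
Since 1.04π²/2.63² ≈ 1.484 > 0.5, all λₙ > 0.
The n=1 mode decays slowest → dominates as t → ∞.
Asymptotic: φ ~ c₁ sin(πx/2.63) e^{-λ₁t} with decay rate λ₁ ≈ 0.984.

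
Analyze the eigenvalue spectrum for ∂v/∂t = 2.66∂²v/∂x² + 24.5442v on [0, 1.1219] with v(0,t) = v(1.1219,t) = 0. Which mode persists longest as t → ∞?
Eigenvalues: λₙ = 2.66n²π²/1.1219² - 24.5442.
First three modes:
  n=1: λ₁ = 2.66π²/1.1219² - 24.5442 ≈ -3.686
  n=2: λ₂ = 10.64π²/1.1219² - 24.5442 ≈ 58.888
  n=3: λ₃ = 23.94π²/1.1219² - 24.5442 ≈ 163.178
Since 2.66π²/1.1219² ≈ 20.858 < 24.5442, λ₁ < 0.
The n=1 mode grows fastest (−λₙ is largest for n=1) → dominates.
Asymptotic: v ~ c₁ sin(πx/1.1219) e^{3.686t} (exponential growth at rate −λ₁ ≈ 3.686).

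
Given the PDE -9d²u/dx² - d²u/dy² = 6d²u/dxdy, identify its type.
Rewriting in standard form: -9d²u/dx² - 6d²u/dxdy - d²u/dy² = 0. The second-order coefficients are A = -9, B = -6, C = -1. Since B² - 4AC = 0 = 0, this is a parabolic PDE.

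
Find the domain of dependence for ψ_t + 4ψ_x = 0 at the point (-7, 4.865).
A single point: x = -26.46. The characteristic through (-7, 4.865) is x - 4t = const, so x = -7 - 4·4.865 = -26.46.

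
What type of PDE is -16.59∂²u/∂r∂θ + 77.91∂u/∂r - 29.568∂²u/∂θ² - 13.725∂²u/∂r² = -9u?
Rewriting in standard form: -13.725∂²u/∂r² - 16.59∂²u/∂r∂θ - 29.568∂²u/∂θ² + 77.91∂u/∂r + 9u = 0. With A = -13.725, B = -16.59, C = -29.568, the discriminant is -1348.0551. This is an elliptic PDE.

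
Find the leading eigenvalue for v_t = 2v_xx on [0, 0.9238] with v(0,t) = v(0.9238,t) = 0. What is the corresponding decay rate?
Eigenvalues: λₙ = 2n²π²/0.9238².
First three modes:
  n=1: λ₁ = 2π²/0.9238² ≈ 23.13
  n=2: λ₂ = 8π²/0.9238² ≈ 92.52 (4× faster decay)
  n=3: λ₃ = 18π²/0.9238² ≈ 208.169 (9× faster decay)
As t → ∞, higher modes decay exponentially faster. The n=1 mode dominates: v ~ c₁ sin(πx/0.9238) e^{-λ₁t}.
Decay rate: λ₁ = 2π²/0.9238² ≈ 23.13.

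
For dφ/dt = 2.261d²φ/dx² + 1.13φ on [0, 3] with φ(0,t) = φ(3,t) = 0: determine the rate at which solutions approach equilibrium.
Eigenvalues: λₙ = 2.261n²π²/3² - 1.13.
First three modes:
  n=1: λ₁ = 2.261π²/3² - 1.13 ≈ 1.349
  n=2: λ₂ = 9.044π²/3² - 1.13 ≈ 8.788
  n=3: λ₃ = 20.349π²/3² - 1.13 ≈ 21.185
Since 2.261π²/3² ≈ 2.479 > 1.13, all λₙ > 0.
The n=1 mode decays slowest → dominates as t → ∞.
Asymptotic: φ ~ c₁ sin(πx/3) e^{-λ₁t} with decay rate λ₁ ≈ 1.349.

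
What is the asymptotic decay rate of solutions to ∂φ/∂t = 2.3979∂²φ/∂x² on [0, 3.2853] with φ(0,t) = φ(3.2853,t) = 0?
Eigenvalues: λₙ = 2.3979n²π²/3.2853².
First three modes:
  n=1: λ₁ = 2.3979π²/3.2853² ≈ 2.193
  n=2: λ₂ = 9.5916π²/3.2853² ≈ 8.771 (4× faster decay)
  n=3: λ₃ = 21.5811π²/3.2853² ≈ 19.734 (9× faster decay)
As t → ∞, higher modes decay exponentially faster. The n=1 mode dominates: φ ~ c₁ sin(πx/3.2853) e^{-λ₁t}.
Decay rate: λ₁ = 2.3979π²/3.2853² ≈ 2.193.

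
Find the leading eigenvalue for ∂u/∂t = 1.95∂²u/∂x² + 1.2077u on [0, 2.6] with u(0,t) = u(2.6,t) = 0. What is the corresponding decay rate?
Eigenvalues: λₙ = 1.95n²π²/2.6² - 1.2077.
First three modes:
  n=1: λ₁ = 1.95π²/2.6² - 1.2077 ≈ 1.639
  n=2: λ₂ = 7.8π²/2.6² - 1.2077 ≈ 10.18
  n=3: λ₃ = 17.55π²/2.6² - 1.2077 ≈ 24.415
Since 1.95π²/2.6² ≈ 2.847 > 1.2077, all λₙ > 0.
The n=1 mode decays slowest → dominates as t → ∞.
Asymptotic: u ~ c₁ sin(πx/2.6) e^{-λ₁t} with decay rate λ₁ ≈ 1.639.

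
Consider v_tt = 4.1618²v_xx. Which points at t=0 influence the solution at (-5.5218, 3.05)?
Domain of dependence: [-18.21529, 7.17169]. Signals travel at speed 4.1618, so data within |x - -5.5218| ≤ 4.1618·3.05 = 12.69349 can reach the point.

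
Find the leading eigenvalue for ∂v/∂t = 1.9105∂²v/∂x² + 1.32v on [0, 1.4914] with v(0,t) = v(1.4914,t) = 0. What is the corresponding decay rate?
Eigenvalues: λₙ = 1.9105n²π²/1.4914² - 1.32.
First three modes:
  n=1: λ₁ = 1.9105π²/1.4914² - 1.32 ≈ 7.157
  n=2: λ₂ = 7.642π²/1.4914² - 1.32 ≈ 32.589
  n=3: λ₃ = 17.1945π²/1.4914² - 1.32 ≈ 74.976
Since 1.9105π²/1.4914² ≈ 8.477 > 1.32, all λₙ > 0.
The n=1 mode decays slowest → dominates as t → ∞.
Asymptotic: v ~ c₁ sin(πx/1.4914) e^{-λ₁t} with decay rate λ₁ ≈ 7.157.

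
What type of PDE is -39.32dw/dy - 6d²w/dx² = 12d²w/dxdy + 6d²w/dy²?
Rewriting in standard form: -6d²w/dx² - 12d²w/dxdy - 6d²w/dy² - 39.32dw/dy = 0. With A = -6, B = -12, C = -6, the discriminant is 0. This is a parabolic PDE.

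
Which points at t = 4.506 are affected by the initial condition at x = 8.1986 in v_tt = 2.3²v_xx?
Domain of influence: [-2.1652, 18.5624]. Data at x = 8.1986 spreads outward at speed 2.3.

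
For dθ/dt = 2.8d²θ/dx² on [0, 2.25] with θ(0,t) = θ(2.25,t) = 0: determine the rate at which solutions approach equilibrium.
Eigenvalues: λₙ = 2.8n²π²/2.25².
First three modes:
  n=1: λ₁ = 2.8π²/2.25² ≈ 5.459
  n=2: λ₂ = 11.2π²/2.25² ≈ 21.835 (4× faster decay)
  n=3: λ₃ = 25.2π²/2.25² ≈ 49.129 (9× faster decay)
As t → ∞, higher modes decay exponentially faster. The n=1 mode dominates: θ ~ c₁ sin(πx/2.25) e^{-λ₁t}.
Decay rate: λ₁ = 2.8π²/2.25² ≈ 5.459.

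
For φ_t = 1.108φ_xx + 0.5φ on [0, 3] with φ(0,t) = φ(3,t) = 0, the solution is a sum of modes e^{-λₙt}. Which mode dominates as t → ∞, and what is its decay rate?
Eigenvalues: λₙ = 1.108n²π²/3² - 0.5.
First three modes:
  n=1: λ₁ = 1.108π²/3² - 0.5 ≈ 0.715
  n=2: λ₂ = 4.432π²/3² - 0.5 ≈ 4.36
  n=3: λ₃ = 9.972π²/3² - 0.5 ≈ 10.436
Since 1.108π²/3² ≈ 1.215 > 0.5, all λₙ > 0.
The n=1 mode decays slowest → dominates as t → ∞.
Asymptotic: φ ~ c₁ sin(πx/3) e^{-λ₁t} with decay rate λ₁ ≈ 0.715.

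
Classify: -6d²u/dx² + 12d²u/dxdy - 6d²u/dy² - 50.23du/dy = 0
Parabolic (discriminant = 0).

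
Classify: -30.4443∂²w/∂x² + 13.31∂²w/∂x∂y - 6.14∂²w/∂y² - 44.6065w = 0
Elliptic (discriminant = -570.555908).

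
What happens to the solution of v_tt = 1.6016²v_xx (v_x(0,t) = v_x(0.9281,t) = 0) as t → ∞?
v oscillates about a mean that drifts linearly in t (generically unbounded; no decay). There is no damping, so the nonconstant modes persist as standing waves (energy conserved, no decay). But with Neumann conditions at both ends the constant mode has eigenvalue 0: the spatial mean M(t) of v satisfies M'' = 0, so M(t) = M(0) + M'(0)·t. Unless the initial velocity has zero mean (∫v_t(x,0)dx = 0), the solution grows linearly in t (unbounded, though not exponentially); if it does have zero mean, the solution stays bounded and simply oscillates.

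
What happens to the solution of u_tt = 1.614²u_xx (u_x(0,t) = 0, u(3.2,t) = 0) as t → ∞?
u oscillates (no decay). Energy is conserved; the solution oscillates indefinitely as standing waves.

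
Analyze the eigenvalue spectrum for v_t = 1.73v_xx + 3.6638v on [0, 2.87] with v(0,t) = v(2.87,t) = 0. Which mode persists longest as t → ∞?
Eigenvalues: λₙ = 1.73n²π²/2.87² - 3.6638.
First three modes:
  n=1: λ₁ = 1.73π²/2.87² - 3.6638 ≈ -1.591
  n=2: λ₂ = 6.92π²/2.87² - 3.6638 ≈ 4.628
  n=3: λ₃ = 15.57π²/2.87² - 3.6638 ≈ 14.992
Since 1.73π²/2.87² ≈ 2.073 < 3.6638, λ₁ < 0.
The n=1 mode grows fastest (−λₙ is largest for n=1) → dominates.
Asymptotic: v ~ c₁ sin(πx/2.87) e^{1.591t} (exponential growth at rate −λ₁ ≈ 1.591).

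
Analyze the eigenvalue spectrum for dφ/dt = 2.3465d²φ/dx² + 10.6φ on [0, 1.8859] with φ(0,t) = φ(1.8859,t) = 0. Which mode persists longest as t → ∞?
Eigenvalues: λₙ = 2.3465n²π²/1.8859² - 10.6.
First three modes:
  n=1: λ₁ = 2.3465π²/1.8859² - 10.6 ≈ -4.088
  n=2: λ₂ = 9.386π²/1.8859² - 10.6 ≈ 15.446
  n=3: λ₃ = 21.1185π²/1.8859² - 10.6 ≈ 48.004
Since 2.3465π²/1.8859² ≈ 6.512 < 10.6, λ₁ < 0.
The n=1 mode grows fastest (−λₙ is largest for n=1) → dominates.
Asymptotic: φ ~ c₁ sin(πx/1.8859) e^{4.088t} (exponential growth at rate −λ₁ ≈ 4.088).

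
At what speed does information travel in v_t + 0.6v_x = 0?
Speed = 0.6. Information travels along x - 0.6t = const (rightward).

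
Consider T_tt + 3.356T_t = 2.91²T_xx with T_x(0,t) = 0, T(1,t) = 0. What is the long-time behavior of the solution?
As t → ∞, T → 0. Damping (γ=3.356) dissipates energy; oscillations decay exponentially.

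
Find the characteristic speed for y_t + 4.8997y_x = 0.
Speed = 4.8997. Information travels along x - 4.8997t = const (rightward).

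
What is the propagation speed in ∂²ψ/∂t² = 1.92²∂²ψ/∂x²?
Speed = 1.92. Information travels along characteristics x = x₀ ± 1.92t.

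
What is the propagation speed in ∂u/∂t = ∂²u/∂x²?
Infinite. The heat equation is parabolic, not hyperbolic, so disturbances propagate instantly.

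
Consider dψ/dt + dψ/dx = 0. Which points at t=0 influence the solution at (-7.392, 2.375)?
A single point: x = -9.767. The characteristic through (-7.392, 2.375) is x - 1t = const, so x = -7.392 - 1·2.375 = -9.767.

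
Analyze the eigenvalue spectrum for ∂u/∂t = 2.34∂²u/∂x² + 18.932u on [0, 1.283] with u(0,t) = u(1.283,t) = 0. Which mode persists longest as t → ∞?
Eigenvalues: λₙ = 2.34n²π²/1.283² - 18.932.
First three modes:
  n=1: λ₁ = 2.34π²/1.283² - 18.932 ≈ -4.902
  n=2: λ₂ = 9.36π²/1.283² - 18.932 ≈ 37.189
  n=3: λ₃ = 21.06π²/1.283² - 18.932 ≈ 107.339
Since 2.34π²/1.283² ≈ 14.03 < 18.932, λ₁ < 0.
The n=1 mode grows fastest (−λₙ is largest for n=1) → dominates.
Asymptotic: u ~ c₁ sin(πx/1.283) e^{4.902t} (exponential growth at rate −λ₁ ≈ 4.902).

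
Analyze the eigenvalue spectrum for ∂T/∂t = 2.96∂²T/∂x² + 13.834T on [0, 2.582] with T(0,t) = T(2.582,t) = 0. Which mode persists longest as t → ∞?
Eigenvalues: λₙ = 2.96n²π²/2.582² - 13.834.
First three modes:
  n=1: λ₁ = 2.96π²/2.582² - 13.834 ≈ -9.452
  n=2: λ₂ = 11.84π²/2.582² - 13.834 ≈ 3.694
  n=3: λ₃ = 26.64π²/2.582² - 13.834 ≈ 25.605
Since 2.96π²/2.582² ≈ 4.382 < 13.834, λ₁ < 0.
The n=1 mode grows fastest (−λₙ is largest for n=1) → dominates.
Asymptotic: T ~ c₁ sin(πx/2.582) e^{9.452t} (exponential growth at rate −λ₁ ≈ 9.452).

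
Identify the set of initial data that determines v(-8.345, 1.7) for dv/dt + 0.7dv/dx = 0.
A single point: x = -9.535. The characteristic through (-8.345, 1.7) is x - 0.7t = const, so x = -8.345 - 0.7·1.7 = -9.535.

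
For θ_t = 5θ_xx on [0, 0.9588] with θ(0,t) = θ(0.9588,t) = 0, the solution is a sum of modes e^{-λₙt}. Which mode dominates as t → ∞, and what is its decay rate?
Eigenvalues: λₙ = 5n²π²/0.9588².
First three modes:
  n=1: λ₁ = 5π²/0.9588² ≈ 53.68
  n=2: λ₂ = 20π²/0.9588² ≈ 214.721 (4× faster decay)
  n=3: λ₃ = 45π²/0.9588² ≈ 483.121 (9× faster decay)
As t → ∞, higher modes decay exponentially faster. The n=1 mode dominates: θ ~ c₁ sin(πx/0.9588) e^{-λ₁t}.
Decay rate: λ₁ = 5π²/0.9588² ≈ 53.68.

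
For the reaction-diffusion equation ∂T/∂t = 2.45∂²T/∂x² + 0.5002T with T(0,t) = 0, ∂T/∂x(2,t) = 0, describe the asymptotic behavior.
T → 0. Diffusion dominates reaction (r=0.5002 < κπ²/(4L²)≈1.51); solution decays.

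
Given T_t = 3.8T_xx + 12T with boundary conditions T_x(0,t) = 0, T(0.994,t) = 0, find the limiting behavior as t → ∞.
T grows unboundedly. Reaction dominates diffusion (r=12 > κπ²/(4L²)≈9.49); solution grows exponentially.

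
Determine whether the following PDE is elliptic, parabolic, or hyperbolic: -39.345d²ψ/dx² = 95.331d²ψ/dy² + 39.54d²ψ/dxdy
Rewriting in standard form: -39.345d²ψ/dx² - 39.54d²ψ/dxdy - 95.331d²ψ/dy² = 0. Coefficients: A = -39.345, B = -39.54, C = -95.331. B² - 4AC = -13439.78118, which is negative, so the equation is elliptic.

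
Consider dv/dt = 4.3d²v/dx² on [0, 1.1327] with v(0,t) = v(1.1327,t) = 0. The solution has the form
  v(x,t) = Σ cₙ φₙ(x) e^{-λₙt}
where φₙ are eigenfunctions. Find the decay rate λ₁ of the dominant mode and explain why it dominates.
Eigenvalues: λₙ = 4.3n²π²/1.1327².
First three modes:
  n=1: λ₁ = 4.3π²/1.1327² ≈ 33.078
  n=2: λ₂ = 17.2π²/1.1327² ≈ 132.312 (4× faster decay)
  n=3: λ₃ = 38.7π²/1.1327² ≈ 297.701 (9× faster decay)
As t → ∞, higher modes decay exponentially faster. The n=1 mode dominates: v ~ c₁ sin(πx/1.1327) e^{-λ₁t}.
Decay rate: λ₁ = 4.3π²/1.1327² ≈ 33.078.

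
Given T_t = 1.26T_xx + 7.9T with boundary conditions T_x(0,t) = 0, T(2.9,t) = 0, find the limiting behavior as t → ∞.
T grows unboundedly. Reaction dominates diffusion (r=7.9 > κπ²/(4L²)≈0.37); solution grows exponentially.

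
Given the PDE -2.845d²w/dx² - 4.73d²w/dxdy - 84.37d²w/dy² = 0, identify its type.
The second-order coefficients are A = -2.845, B = -4.73, C = -84.37. Since B² - 4AC = -937.7577 < 0, this is an elliptic PDE.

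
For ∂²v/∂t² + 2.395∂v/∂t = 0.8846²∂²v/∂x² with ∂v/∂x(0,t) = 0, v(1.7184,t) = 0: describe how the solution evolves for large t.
v → 0. Damping (γ=2.395) dissipates energy; oscillations decay exponentially.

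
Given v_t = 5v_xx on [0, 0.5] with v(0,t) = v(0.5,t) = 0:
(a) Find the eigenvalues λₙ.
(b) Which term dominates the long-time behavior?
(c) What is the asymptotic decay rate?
Eigenvalues: λₙ = 5n²π²/0.5².
First three modes:
  n=1: λ₁ = 5π²/0.5² ≈ 197.392
  n=2: λ₂ = 20π²/0.5² ≈ 789.568 (4× faster decay)
  n=3: λ₃ = 45π²/0.5² ≈ 1776.529 (9× faster decay)
As t → ∞, higher modes decay exponentially faster. The n=1 mode dominates: v ~ c₁ sin(πx/0.5) e^{-λ₁t}.
Decay rate: λ₁ = 5π²/0.5² ≈ 197.392.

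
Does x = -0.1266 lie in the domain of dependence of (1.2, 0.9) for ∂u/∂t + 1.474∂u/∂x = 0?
Yes. The characteristic through (1.2, 0.9) passes through x = -0.1266.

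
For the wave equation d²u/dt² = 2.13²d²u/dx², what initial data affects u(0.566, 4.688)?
Domain of dependence: [-9.41944, 10.55144]. Signals travel at speed 2.13, so data within |x - 0.566| ≤ 2.13·4.688 = 9.98544 can reach the point.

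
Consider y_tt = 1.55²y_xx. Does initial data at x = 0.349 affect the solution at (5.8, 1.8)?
No. The domain of dependence is [3.01, 8.59], and 0.349 is outside this interval.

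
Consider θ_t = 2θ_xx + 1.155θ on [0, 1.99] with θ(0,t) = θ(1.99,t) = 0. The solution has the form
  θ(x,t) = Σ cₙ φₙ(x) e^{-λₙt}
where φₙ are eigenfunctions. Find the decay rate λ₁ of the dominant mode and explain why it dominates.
Eigenvalues: λₙ = 2n²π²/1.99² - 1.155.
First three modes:
  n=1: λ₁ = 2π²/1.99² - 1.155 ≈ 3.83
  n=2: λ₂ = 8π²/1.99² - 1.155 ≈ 18.783
  n=3: λ₃ = 18π²/1.99² - 1.155 ≈ 43.706
Since 2π²/1.99² ≈ 4.985 > 1.155, all λₙ > 0.
The n=1 mode decays slowest → dominates as t → ∞.
Asymptotic: θ ~ c₁ sin(πx/1.99) e^{-λ₁t} with decay rate λ₁ ≈ 3.83.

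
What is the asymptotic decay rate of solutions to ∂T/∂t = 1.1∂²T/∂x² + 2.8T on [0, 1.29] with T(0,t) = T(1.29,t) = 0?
Eigenvalues: λₙ = 1.1n²π²/1.29² - 2.8.
First three modes:
  n=1: λ₁ = 1.1π²/1.29² - 2.8 ≈ 3.724
  n=2: λ₂ = 4.4π²/1.29² - 2.8 ≈ 23.296
  n=3: λ₃ = 9.9π²/1.29² - 2.8 ≈ 55.916
Since 1.1π²/1.29² ≈ 6.524 > 2.8, all λₙ > 0.
The n=1 mode decays slowest → dominates as t → ∞.
Asymptotic: T ~ c₁ sin(πx/1.29) e^{-λ₁t} with decay rate λ₁ ≈ 3.724.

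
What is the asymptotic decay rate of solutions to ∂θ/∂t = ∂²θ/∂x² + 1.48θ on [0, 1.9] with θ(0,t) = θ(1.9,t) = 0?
Eigenvalues: λₙ = n²π²/1.9² - 1.48.
First three modes:
  n=1: λ₁ = π²/1.9² - 1.48 ≈ 1.254
  n=2: λ₂ = 4π²/1.9² - 1.48 ≈ 9.456
  n=3: λ₃ = 9π²/1.9² - 1.48 ≈ 23.126
Since π²/1.9² ≈ 2.734 > 1.48, all λₙ > 0.
The n=1 mode decays slowest → dominates as t → ∞.
Asymptotic: θ ~ c₁ sin(πx/1.9) e^{-λ₁t} with decay rate λ₁ ≈ 1.254.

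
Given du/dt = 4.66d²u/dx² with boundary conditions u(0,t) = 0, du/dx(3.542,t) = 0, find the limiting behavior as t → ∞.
u → 0. Heat escapes through the Dirichlet boundary.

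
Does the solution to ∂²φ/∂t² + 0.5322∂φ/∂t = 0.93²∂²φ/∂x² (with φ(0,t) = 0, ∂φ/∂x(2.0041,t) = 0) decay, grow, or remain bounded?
φ → 0. Damping (γ=0.5322) dissipates energy; oscillations decay exponentially.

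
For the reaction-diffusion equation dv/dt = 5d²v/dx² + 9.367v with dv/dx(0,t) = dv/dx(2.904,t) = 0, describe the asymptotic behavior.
v grows unboundedly. With Neumann BCs the constant mode has diffusion eigenvalue 0, so any r > 0 makes it grow like e^(9.367t); solution grows exponentially.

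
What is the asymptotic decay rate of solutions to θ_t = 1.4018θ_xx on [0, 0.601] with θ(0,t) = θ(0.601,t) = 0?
Eigenvalues: λₙ = 1.4018n²π²/0.601².
First three modes:
  n=1: λ₁ = 1.4018π²/0.601² ≈ 38.303
  n=2: λ₂ = 5.6072π²/0.601² ≈ 153.213 (4× faster decay)
  n=3: λ₃ = 12.6162π²/0.601² ≈ 344.73 (9× faster decay)
As t → ∞, higher modes decay exponentially faster. The n=1 mode dominates: θ ~ c₁ sin(πx/0.601) e^{-λ₁t}.
Decay rate: λ₁ = 1.4018π²/0.601² ≈ 38.303.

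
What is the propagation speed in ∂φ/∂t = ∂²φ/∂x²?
Infinite. The heat equation is parabolic, not hyperbolic, so disturbances propagate instantly.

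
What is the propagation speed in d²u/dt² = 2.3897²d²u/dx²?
Speed = 2.3897. Information travels along characteristics x = x₀ ± 2.3897t.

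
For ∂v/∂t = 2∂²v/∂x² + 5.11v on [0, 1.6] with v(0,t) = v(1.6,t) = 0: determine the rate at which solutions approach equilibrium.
Eigenvalues: λₙ = 2n²π²/1.6² - 5.11.
First three modes:
  n=1: λ₁ = 2π²/1.6² - 5.11 ≈ 2.601
  n=2: λ₂ = 8π²/1.6² - 5.11 ≈ 25.733
  n=3: λ₃ = 18π²/1.6² - 5.11 ≈ 64.286
Since 2π²/1.6² ≈ 7.711 > 5.11, all λₙ > 0.
The n=1 mode decays slowest → dominates as t → ∞.
Asymptotic: v ~ c₁ sin(πx/1.6) e^{-λ₁t} with decay rate λ₁ ≈ 2.601.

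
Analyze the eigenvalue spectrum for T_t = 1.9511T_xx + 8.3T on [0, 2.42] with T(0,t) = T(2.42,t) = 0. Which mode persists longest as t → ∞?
Eigenvalues: λₙ = 1.9511n²π²/2.42² - 8.3.
First three modes:
  n=1: λ₁ = 1.9511π²/2.42² - 8.3 ≈ -5.012
  n=2: λ₂ = 7.8044π²/2.42² - 8.3 ≈ 4.853
  n=3: λ₃ = 17.5599π²/2.42² - 8.3 ≈ 21.293
Since 1.9511π²/2.42² ≈ 3.288 < 8.3, λ₁ < 0.
The n=1 mode grows fastest (−λₙ is largest for n=1) → dominates.
Asymptotic: T ~ c₁ sin(πx/2.42) e^{5.012t} (exponential growth at rate −λ₁ ≈ 5.012).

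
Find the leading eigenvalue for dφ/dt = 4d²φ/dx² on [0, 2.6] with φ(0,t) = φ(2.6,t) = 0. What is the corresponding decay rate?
Eigenvalues: λₙ = 4n²π²/2.6².
First three modes:
  n=1: λ₁ = 4π²/2.6² ≈ 5.84
  n=2: λ₂ = 16π²/2.6² ≈ 23.36 (4× faster decay)
  n=3: λ₃ = 36π²/2.6² ≈ 52.56 (9× faster decay)
As t → ∞, higher modes decay exponentially faster. The n=1 mode dominates: φ ~ c₁ sin(πx/2.6) e^{-λ₁t}.
Decay rate: λ₁ = 4π²/2.6² ≈ 5.84.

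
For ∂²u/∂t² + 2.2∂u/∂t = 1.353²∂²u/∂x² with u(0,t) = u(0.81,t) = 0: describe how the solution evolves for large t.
u → 0. Damping (γ=2.2) dissipates energy; oscillations decay exponentially.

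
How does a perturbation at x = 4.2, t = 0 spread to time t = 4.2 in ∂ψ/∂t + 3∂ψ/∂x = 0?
At x = 16.8. The characteristic carries data from (4.2, 0) to (16.8, 4.2).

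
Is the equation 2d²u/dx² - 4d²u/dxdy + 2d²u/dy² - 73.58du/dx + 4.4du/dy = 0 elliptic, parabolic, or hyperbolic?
Computing B² - 4AC with A = 2, B = -4, C = 2: discriminant = 0 (zero). Answer: parabolic.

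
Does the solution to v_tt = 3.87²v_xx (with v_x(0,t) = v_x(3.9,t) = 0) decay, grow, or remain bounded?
v oscillates about a mean that drifts linearly in t (generically unbounded; no decay). There is no damping, so the nonconstant modes persist as standing waves (energy conserved, no decay). But with Neumann conditions at both ends the constant mode has eigenvalue 0: the spatial mean M(t) of v satisfies M'' = 0, so M(t) = M(0) + M'(0)·t. Unless the initial velocity has zero mean (∫v_t(x,0)dx = 0), the solution grows linearly in t (unbounded, though not exponentially); if it does have zero mean, the solution stays bounded and simply oscillates.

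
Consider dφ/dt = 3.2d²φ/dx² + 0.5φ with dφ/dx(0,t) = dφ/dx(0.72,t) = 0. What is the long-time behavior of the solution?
As t → ∞, φ grows unboundedly. With Neumann BCs the constant mode has diffusion eigenvalue 0, so any r > 0 makes it grow like e^(0.5t); solution grows exponentially.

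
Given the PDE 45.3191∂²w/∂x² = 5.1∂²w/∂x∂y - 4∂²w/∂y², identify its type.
Rewriting in standard form: 45.3191∂²w/∂x² - 5.1∂²w/∂x∂y + 4∂²w/∂y² = 0. The second-order coefficients are A = 45.3191, B = -5.1, C = 4. Since B² - 4AC = -699.0956 < 0, this is an elliptic PDE.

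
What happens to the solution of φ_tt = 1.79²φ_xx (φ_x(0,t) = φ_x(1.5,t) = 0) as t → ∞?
φ oscillates about a mean that drifts linearly in t (generically unbounded; no decay). There is no damping, so the nonconstant modes persist as standing waves (energy conserved, no decay). But with Neumann conditions at both ends the constant mode has eigenvalue 0: the spatial mean M(t) of φ satisfies M'' = 0, so M(t) = M(0) + M'(0)·t. Unless the initial velocity has zero mean (∫φ_t(x,0)dx = 0), the solution grows linearly in t (unbounded, though not exponentially); if it does have zero mean, the solution stays bounded and simply oscillates.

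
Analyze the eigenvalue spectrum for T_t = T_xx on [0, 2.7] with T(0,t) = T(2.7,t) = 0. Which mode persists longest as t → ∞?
Eigenvalues: λₙ = n²π²/2.7².
First three modes:
  n=1: λ₁ = π²/2.7² ≈ 1.354
  n=2: λ₂ = 4π²/2.7² ≈ 5.415 (4× faster decay)
  n=3: λ₃ = 9π²/2.7² ≈ 12.185 (9× faster decay)
As t → ∞, higher modes decay exponentially faster. The n=1 mode dominates: T ~ c₁ sin(πx/2.7) e^{-λ₁t}.
Decay rate: λ₁ = π²/2.7² ≈ 1.354.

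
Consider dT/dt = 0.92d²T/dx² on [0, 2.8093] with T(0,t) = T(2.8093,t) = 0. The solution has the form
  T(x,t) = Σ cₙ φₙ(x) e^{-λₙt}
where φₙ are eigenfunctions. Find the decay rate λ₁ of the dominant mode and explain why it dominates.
Eigenvalues: λₙ = 0.92n²π²/2.8093².
First three modes:
  n=1: λ₁ = 0.92π²/2.8093² ≈ 1.151
  n=2: λ₂ = 3.68π²/2.8093² ≈ 4.602 (4× faster decay)
  n=3: λ₃ = 8.28π²/2.8093² ≈ 10.355 (9× faster decay)
As t → ∞, higher modes decay exponentially faster. The n=1 mode dominates: T ~ c₁ sin(πx/2.8093) e^{-λ₁t}.
Decay rate: λ₁ = 0.92π²/2.8093² ≈ 1.151.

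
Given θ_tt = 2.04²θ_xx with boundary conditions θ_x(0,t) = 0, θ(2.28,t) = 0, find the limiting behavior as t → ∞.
θ oscillates (no decay). Energy is conserved; the solution oscillates indefinitely as standing waves.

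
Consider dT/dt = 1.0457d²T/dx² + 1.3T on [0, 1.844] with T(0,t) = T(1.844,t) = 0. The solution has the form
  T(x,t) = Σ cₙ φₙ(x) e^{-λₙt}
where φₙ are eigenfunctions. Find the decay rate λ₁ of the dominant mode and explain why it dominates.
Eigenvalues: λₙ = 1.0457n²π²/1.844² - 1.3.
First three modes:
  n=1: λ₁ = 1.0457π²/1.844² - 1.3 ≈ 1.735
  n=2: λ₂ = 4.1828π²/1.844² - 1.3 ≈ 10.841
  n=3: λ₃ = 9.4113π²/1.844² - 1.3 ≈ 26.017
Since 1.0457π²/1.844² ≈ 3.035 > 1.3, all λₙ > 0.
The n=1 mode decays slowest → dominates as t → ∞.
Asymptotic: T ~ c₁ sin(πx/1.844) e^{-λ₁t} with decay rate λ₁ ≈ 1.735.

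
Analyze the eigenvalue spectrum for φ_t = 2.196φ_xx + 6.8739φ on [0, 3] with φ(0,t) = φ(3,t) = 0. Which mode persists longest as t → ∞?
Eigenvalues: λₙ = 2.196n²π²/3² - 6.8739.
First three modes:
  n=1: λ₁ = 2.196π²/3² - 6.8739 ≈ -4.466
  n=2: λ₂ = 8.784π²/3² - 6.8739 ≈ 2.759
  n=3: λ₃ = 19.764π²/3² - 6.8739 ≈ 14.8
Since 2.196π²/3² ≈ 2.408 < 6.8739, λ₁ < 0.
The n=1 mode grows fastest (−λₙ is largest for n=1) → dominates.
Asymptotic: φ ~ c₁ sin(πx/3) e^{4.466t} (exponential growth at rate −λ₁ ≈ 4.466).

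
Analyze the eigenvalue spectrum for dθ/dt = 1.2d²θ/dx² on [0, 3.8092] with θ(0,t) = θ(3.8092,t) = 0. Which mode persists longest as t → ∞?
Eigenvalues: λₙ = 1.2n²π²/3.8092².
First three modes:
  n=1: λ₁ = 1.2π²/3.8092² ≈ 0.816
  n=2: λ₂ = 4.8π²/3.8092² ≈ 3.265 (4× faster decay)
  n=3: λ₃ = 10.8π²/3.8092² ≈ 7.346 (9× faster decay)
As t → ∞, higher modes decay exponentially faster. The n=1 mode dominates: θ ~ c₁ sin(πx/3.8092) e^{-λ₁t}.
Decay rate: λ₁ = 1.2π²/3.8092² ≈ 0.816.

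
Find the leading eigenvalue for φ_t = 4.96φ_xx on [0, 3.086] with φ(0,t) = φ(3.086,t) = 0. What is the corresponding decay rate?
Eigenvalues: λₙ = 4.96n²π²/3.086².
First three modes:
  n=1: λ₁ = 4.96π²/3.086² ≈ 5.14
  n=2: λ₂ = 19.84π²/3.086² ≈ 20.561 (4× faster decay)
  n=3: λ₃ = 44.64π²/3.086² ≈ 46.263 (9× faster decay)
As t → ∞, higher modes decay exponentially faster. The n=1 mode dominates: φ ~ c₁ sin(πx/3.086) e^{-λ₁t}.
Decay rate: λ₁ = 4.96π²/3.086² ≈ 5.14.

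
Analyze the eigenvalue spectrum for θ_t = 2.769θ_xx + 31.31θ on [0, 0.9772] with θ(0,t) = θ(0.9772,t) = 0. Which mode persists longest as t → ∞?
Eigenvalues: λₙ = 2.769n²π²/0.9772² - 31.31.
First three modes:
  n=1: λ₁ = 2.769π²/0.9772² - 31.31 ≈ -2.691
  n=2: λ₂ = 11.076π²/0.9772² - 31.31 ≈ 83.166
  n=3: λ₃ = 24.921π²/0.9772² - 31.31 ≈ 226.262
Since 2.769π²/0.9772² ≈ 28.619 < 31.31, λ₁ < 0.
The n=1 mode grows fastest (−λₙ is largest for n=1) → dominates.
Asymptotic: θ ~ c₁ sin(πx/0.9772) e^{2.691t} (exponential growth at rate −λ₁ ≈ 2.691).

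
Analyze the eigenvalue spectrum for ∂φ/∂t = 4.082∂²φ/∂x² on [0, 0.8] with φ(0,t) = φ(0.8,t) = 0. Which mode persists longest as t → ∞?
Eigenvalues: λₙ = 4.082n²π²/0.8².
First three modes:
  n=1: λ₁ = 4.082π²/0.8² ≈ 62.95
  n=2: λ₂ = 16.328π²/0.8² ≈ 251.798 (4× faster decay)
  n=3: λ₃ = 36.738π²/0.8² ≈ 566.546 (9× faster decay)
As t → ∞, higher modes decay exponentially faster. The n=1 mode dominates: φ ~ c₁ sin(πx/0.8) e^{-λ₁t}.
Decay rate: λ₁ = 4.082π²/0.8² ≈ 62.95.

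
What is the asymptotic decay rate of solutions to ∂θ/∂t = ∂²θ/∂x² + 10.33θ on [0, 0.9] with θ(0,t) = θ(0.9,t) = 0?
Eigenvalues: λₙ = n²π²/0.9² - 10.33.
First three modes:
  n=1: λ₁ = π²/0.9² - 10.33 ≈ 1.855
  n=2: λ₂ = 4π²/0.9² - 10.33 ≈ 38.409
  n=3: λ₃ = 9π²/0.9² - 10.33 ≈ 99.332
Since π²/0.9² ≈ 12.185 > 10.33, all λₙ > 0.
The n=1 mode decays slowest → dominates as t → ∞.
Asymptotic: θ ~ c₁ sin(πx/0.9) e^{-λ₁t} with decay rate λ₁ ≈ 1.855.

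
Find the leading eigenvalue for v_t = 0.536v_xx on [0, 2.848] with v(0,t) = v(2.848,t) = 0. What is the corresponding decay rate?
Eigenvalues: λₙ = 0.536n²π²/2.848².
First three modes:
  n=1: λ₁ = 0.536π²/2.848² ≈ 0.652
  n=2: λ₂ = 2.144π²/2.848² ≈ 2.609 (4× faster decay)
  n=3: λ₃ = 4.824π²/2.848² ≈ 5.87 (9× faster decay)
As t → ∞, higher modes decay exponentially faster. The n=1 mode dominates: v ~ c₁ sin(πx/2.848) e^{-λ₁t}.
Decay rate: λ₁ = 0.536π²/2.848² ≈ 0.652.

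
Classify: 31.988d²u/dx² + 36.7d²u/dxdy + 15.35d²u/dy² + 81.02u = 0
Elliptic (discriminant = -617.1732).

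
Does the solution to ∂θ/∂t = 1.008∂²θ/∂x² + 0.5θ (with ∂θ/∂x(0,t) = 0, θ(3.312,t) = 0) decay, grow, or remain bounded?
θ grows unboundedly. Reaction dominates diffusion (r=0.5 > κπ²/(4L²)≈0.23); solution grows exponentially.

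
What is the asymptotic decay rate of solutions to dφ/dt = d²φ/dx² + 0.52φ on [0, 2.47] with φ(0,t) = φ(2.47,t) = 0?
Eigenvalues: λₙ = n²π²/2.47² - 0.52.
First three modes:
  n=1: λ₁ = π²/2.47² - 0.52 ≈ 1.098
  n=2: λ₂ = 4π²/2.47² - 0.52 ≈ 5.951
  n=3: λ₃ = 9π²/2.47² - 0.52 ≈ 14.04
Since π²/2.47² ≈ 1.618 > 0.52, all λₙ > 0.
The n=1 mode decays slowest → dominates as t → ∞.
Asymptotic: φ ~ c₁ sin(πx/2.47) e^{-λ₁t} with decay rate λ₁ ≈ 1.098.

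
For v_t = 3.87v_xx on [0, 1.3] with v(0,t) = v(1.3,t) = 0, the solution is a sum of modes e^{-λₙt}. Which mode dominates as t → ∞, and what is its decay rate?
Eigenvalues: λₙ = 3.87n²π²/1.3².
First three modes:
  n=1: λ₁ = 3.87π²/1.3² ≈ 22.601
  n=2: λ₂ = 15.48π²/1.3² ≈ 90.403 (4× faster decay)
  n=3: λ₃ = 34.83π²/1.3² ≈ 203.407 (9× faster decay)
As t → ∞, higher modes decay exponentially faster. The n=1 mode dominates: v ~ c₁ sin(πx/1.3) e^{-λ₁t}.
Decay rate: λ₁ = 3.87π²/1.3² ≈ 22.601.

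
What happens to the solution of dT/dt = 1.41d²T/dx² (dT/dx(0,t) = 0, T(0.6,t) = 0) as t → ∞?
T → 0. Heat escapes through the Dirichlet boundary.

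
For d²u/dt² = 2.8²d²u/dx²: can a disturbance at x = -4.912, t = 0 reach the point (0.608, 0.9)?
No. The domain of dependence is [-1.912, 3.128], and -4.912 is outside this interval.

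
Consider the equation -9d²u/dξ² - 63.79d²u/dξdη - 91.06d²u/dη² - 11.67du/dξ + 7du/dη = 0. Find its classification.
Hyperbolic. (A = -9, B = -63.79, C = -91.06 gives B² - 4AC = 791.0041.)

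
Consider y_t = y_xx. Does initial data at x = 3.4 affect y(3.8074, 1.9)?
Yes, for any finite x. The heat equation has infinite propagation speed, so all initial data affects all points at any t > 0.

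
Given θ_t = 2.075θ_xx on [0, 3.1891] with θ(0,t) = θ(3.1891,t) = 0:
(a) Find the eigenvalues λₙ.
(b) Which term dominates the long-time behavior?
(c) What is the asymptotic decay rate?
Eigenvalues: λₙ = 2.075n²π²/3.1891².
First three modes:
  n=1: λ₁ = 2.075π²/3.1891² ≈ 2.014
  n=2: λ₂ = 8.3π²/3.1891² ≈ 8.055 (4× faster decay)
  n=3: λ₃ = 18.675π²/3.1891² ≈ 18.123 (9× faster decay)
As t → ∞, higher modes decay exponentially faster. The n=1 mode dominates: θ ~ c₁ sin(πx/3.1891) e^{-λ₁t}.
Decay rate: λ₁ = 2.075π²/3.1891² ≈ 2.014.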